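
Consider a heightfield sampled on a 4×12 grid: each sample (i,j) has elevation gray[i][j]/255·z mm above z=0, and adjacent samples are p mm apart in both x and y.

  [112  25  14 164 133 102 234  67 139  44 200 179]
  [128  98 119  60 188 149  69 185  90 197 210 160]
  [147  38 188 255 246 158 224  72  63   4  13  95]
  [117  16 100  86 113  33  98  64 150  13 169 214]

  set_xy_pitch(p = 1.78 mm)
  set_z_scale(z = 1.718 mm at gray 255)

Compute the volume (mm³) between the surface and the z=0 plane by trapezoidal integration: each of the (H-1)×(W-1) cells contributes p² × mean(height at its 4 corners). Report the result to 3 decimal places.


height_mm = gray/255 × 1.718; cell vol = 1.78² × mean(4 corners)
unit = 1.78² × 1.718 / (4×255) = 0.00533658 mm³ per gray-sum
row 0: Σ corner-gray over 11 cells = 5553  → 29.6340
row 1: Σ corner-gray over 11 cells = 5782  → 30.8561
row 2: Σ corner-gray over 11 cells = 4779  → 25.5035
Σ rows: total corner-gray = 16114  → 85.9936 mm³

85.994


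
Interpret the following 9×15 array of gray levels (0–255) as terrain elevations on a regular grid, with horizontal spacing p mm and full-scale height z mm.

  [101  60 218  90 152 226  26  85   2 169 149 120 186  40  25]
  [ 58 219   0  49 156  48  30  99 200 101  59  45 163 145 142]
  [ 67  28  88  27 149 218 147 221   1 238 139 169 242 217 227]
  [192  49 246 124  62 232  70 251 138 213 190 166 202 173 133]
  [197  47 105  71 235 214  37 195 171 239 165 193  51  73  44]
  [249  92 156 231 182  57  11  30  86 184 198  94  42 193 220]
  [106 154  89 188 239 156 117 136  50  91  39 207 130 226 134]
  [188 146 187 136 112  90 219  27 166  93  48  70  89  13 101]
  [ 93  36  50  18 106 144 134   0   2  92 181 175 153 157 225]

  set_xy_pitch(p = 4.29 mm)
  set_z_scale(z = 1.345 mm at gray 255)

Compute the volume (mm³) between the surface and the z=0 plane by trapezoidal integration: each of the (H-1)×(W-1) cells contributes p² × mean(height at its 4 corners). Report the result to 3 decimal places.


height_mm = gray/255 × 1.345; cell vol = 4.29² × mean(4 corners)
unit = 4.29² × 1.345 / (4×255) = 0.0242682 mm³ per gray-sum
row 0: Σ corner-gray over 14 cells = 6000  → 145.6089
row 1: Σ corner-gray over 14 cells = 6890  → 167.2076
row 2: Σ corner-gray over 14 cells = 8619  → 209.1672
row 3: Σ corner-gray over 14 cells = 8390  → 203.6098
row 4: Σ corner-gray over 14 cells = 7414  → 179.9241
row 5: Σ corner-gray over 14 cells = 7465  → 181.1618
row 6: Σ corner-gray over 14 cells = 6965  → 169.0277
row 7: Σ corner-gray over 14 cells = 5895  → 143.0608
Σ rows: total corner-gray = 57638  → 1398.7677 mm³

1398.768


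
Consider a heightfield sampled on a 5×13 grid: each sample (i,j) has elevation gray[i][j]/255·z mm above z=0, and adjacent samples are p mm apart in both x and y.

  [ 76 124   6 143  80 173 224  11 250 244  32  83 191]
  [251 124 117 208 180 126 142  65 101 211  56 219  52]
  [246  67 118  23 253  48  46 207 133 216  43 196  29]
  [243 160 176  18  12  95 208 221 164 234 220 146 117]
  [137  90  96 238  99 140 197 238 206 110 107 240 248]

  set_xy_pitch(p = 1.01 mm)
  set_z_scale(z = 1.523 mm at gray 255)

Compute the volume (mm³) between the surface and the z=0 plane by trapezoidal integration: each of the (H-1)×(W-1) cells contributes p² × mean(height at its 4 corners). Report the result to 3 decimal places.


41.128

height_mm = gray/255 × 1.523; cell vol = 1.01² × mean(4 corners)
unit = 1.01² × 1.523 / (4×255) = 0.00152315 mm³ per gray-sum
row 0: Σ corner-gray over 12 cells = 6408  → 9.7603
row 1: Σ corner-gray over 12 cells = 6376  → 9.7116
row 2: Σ corner-gray over 12 cells = 6643  → 10.1183
row 3: Σ corner-gray over 12 cells = 7575  → 11.5379
Σ rows: total corner-gray = 27002  → 41.1281 mm³


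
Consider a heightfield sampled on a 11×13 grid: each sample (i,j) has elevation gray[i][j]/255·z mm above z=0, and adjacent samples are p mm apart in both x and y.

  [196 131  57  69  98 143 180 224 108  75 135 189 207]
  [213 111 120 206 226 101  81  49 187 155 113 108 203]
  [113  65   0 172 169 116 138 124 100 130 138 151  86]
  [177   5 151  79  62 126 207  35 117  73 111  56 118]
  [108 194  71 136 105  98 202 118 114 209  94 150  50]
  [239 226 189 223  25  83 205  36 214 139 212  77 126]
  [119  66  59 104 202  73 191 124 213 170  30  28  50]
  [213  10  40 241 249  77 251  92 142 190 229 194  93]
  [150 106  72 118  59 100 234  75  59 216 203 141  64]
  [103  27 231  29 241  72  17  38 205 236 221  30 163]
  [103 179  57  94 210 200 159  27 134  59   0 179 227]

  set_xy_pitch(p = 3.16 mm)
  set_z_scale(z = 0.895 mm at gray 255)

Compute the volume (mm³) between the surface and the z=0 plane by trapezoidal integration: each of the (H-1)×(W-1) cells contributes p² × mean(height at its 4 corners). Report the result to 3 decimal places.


height_mm = gray/255 × 0.895; cell vol = 3.16² × mean(4 corners)
unit = 3.16² × 0.895 / (4×255) = 0.00876187 mm³ per gray-sum
row 0: Σ corner-gray over 12 cells = 6551  → 57.3990
row 1: Σ corner-gray over 12 cells = 6135  → 53.7541
row 2: Σ corner-gray over 12 cells = 5144  → 45.0711
row 3: Σ corner-gray over 12 cells = 5479  → 48.0063
row 4: Σ corner-gray over 12 cells = 6763  → 59.2566
row 5: Σ corner-gray over 12 cells = 6312  → 55.3050
row 6: Σ corner-gray over 12 cells = 6425  → 56.2950
row 7: Σ corner-gray over 12 cells = 6716  → 58.8447
row 8: Σ corner-gray over 12 cells = 5940  → 52.0455
row 9: Σ corner-gray over 12 cells = 5886  → 51.5724
Σ rows: total corner-gray = 61351  → 537.5498 mm³

537.550


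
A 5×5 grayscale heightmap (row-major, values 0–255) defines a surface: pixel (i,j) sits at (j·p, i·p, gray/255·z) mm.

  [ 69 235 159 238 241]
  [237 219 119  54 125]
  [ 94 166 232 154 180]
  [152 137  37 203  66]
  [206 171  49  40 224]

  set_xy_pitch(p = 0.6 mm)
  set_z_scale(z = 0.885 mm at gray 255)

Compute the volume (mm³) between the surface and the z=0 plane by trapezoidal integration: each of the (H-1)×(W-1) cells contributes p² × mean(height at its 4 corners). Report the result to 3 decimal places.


height_mm = gray/255 × 0.885; cell vol = 0.6² × mean(4 corners)
unit = 0.6² × 0.885 / (4×255) = 0.000312353 mm³ per gray-sum
row 0: Σ corner-gray over 4 cells = 2720  → 0.8496
row 1: Σ corner-gray over 4 cells = 2524  → 0.7884
row 2: Σ corner-gray over 4 cells = 2350  → 0.7340
row 3: Σ corner-gray over 4 cells = 1922  → 0.6003
Σ rows: total corner-gray = 9516  → 2.9724 mm³

2.972


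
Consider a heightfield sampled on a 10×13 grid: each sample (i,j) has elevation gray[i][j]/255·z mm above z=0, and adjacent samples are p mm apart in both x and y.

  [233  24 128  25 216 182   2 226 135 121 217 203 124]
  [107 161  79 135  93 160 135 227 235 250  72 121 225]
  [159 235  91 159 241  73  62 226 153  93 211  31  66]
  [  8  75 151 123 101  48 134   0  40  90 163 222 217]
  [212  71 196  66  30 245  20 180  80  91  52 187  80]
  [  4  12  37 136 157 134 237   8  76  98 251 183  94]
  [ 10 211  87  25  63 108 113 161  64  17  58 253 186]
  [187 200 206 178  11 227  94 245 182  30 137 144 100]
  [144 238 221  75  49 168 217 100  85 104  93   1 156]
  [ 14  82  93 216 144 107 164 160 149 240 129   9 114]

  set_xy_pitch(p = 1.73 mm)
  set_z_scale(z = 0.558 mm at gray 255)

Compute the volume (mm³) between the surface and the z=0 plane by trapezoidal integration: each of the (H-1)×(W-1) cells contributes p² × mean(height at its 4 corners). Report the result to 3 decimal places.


height_mm = gray/255 × 0.558; cell vol = 1.73² × mean(4 corners)
unit = 1.73² × 0.558 / (4×255) = 0.00163729 mm³ per gray-sum
row 0: Σ corner-gray over 12 cells = 6983  → 11.4332
row 1: Σ corner-gray over 12 cells = 7043  → 11.5315
row 2: Σ corner-gray over 12 cells = 5894  → 9.6502
row 3: Σ corner-gray over 12 cells = 5247  → 8.5909
row 4: Σ corner-gray over 12 cells = 5484  → 8.9789
row 5: Σ corner-gray over 12 cells = 5272  → 8.6318
row 6: Σ corner-gray over 12 cells = 6111  → 10.0055
row 7: Σ corner-gray over 12 cells = 6597  → 10.8012
row 8: Σ corner-gray over 12 cells = 6116  → 10.0137
Σ rows: total corner-gray = 54747  → 89.6368 mm³

89.637


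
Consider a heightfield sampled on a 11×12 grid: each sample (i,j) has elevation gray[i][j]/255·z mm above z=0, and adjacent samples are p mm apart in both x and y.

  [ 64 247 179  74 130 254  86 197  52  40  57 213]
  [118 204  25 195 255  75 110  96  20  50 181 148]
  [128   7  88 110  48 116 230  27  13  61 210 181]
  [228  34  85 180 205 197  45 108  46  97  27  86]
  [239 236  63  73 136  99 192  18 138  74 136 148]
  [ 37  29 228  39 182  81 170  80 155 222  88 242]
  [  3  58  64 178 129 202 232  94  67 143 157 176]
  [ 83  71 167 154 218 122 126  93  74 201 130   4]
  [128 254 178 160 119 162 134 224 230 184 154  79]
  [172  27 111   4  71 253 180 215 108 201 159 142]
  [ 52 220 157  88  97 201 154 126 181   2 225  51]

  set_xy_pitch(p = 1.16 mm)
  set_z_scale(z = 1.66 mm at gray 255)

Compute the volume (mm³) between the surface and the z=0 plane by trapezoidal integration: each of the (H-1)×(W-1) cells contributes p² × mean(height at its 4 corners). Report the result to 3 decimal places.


height_mm = gray/255 × 1.66; cell vol = 1.16² × mean(4 corners)
unit = 1.16² × 1.66 / (4×255) = 0.0021899 mm³ per gray-sum
row 0: Σ corner-gray over 11 cells = 5597  → 12.2569
row 1: Σ corner-gray over 11 cells = 4817  → 10.5487
row 2: Σ corner-gray over 11 cells = 4491  → 9.8348
row 3: Σ corner-gray over 11 cells = 5079  → 11.1225
row 4: Σ corner-gray over 11 cells = 5544  → 12.1408
row 5: Σ corner-gray over 11 cells = 5654  → 12.3817
row 6: Σ corner-gray over 11 cells = 5626  → 12.3204
row 7: Σ corner-gray over 11 cells = 6604  → 14.4621
row 8: Σ corner-gray over 11 cells = 6777  → 14.8409
row 9: Σ corner-gray over 11 cells = 5977  → 13.0890
Σ rows: total corner-gray = 56166  → 122.9978 mm³

122.998


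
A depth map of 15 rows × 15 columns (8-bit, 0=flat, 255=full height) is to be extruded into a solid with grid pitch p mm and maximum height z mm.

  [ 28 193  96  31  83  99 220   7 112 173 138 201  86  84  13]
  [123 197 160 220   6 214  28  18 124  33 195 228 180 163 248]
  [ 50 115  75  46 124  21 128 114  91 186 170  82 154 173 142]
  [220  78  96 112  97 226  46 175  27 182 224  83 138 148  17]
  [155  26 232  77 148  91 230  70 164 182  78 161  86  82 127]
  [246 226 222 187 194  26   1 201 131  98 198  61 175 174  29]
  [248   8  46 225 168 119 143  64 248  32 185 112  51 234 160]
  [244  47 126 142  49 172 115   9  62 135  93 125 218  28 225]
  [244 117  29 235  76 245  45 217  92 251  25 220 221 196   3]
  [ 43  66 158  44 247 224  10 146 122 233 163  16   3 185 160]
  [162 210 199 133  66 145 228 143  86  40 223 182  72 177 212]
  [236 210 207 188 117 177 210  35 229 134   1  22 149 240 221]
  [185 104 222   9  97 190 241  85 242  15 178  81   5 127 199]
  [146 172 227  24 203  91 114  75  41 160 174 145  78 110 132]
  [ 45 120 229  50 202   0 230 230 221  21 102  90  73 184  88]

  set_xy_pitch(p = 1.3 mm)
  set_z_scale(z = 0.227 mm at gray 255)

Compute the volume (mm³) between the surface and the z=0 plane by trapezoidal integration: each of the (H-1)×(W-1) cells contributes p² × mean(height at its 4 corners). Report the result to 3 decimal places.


height_mm = gray/255 × 0.227; cell vol = 1.3² × mean(4 corners)
unit = 1.3² × 0.227 / (4×255) = 0.000376108 mm³ per gray-sum
row 0: Σ corner-gray over 14 cells = 6990  → 2.6290
row 1: Σ corner-gray over 14 cells = 7053  → 2.6527
row 2: Σ corner-gray over 14 cells = 6651  → 2.5015
row 3: Σ corner-gray over 14 cells = 7037  → 2.6467
row 4: Σ corner-gray over 14 cells = 7599  → 2.8580
row 5: Σ corner-gray over 14 cells = 7741  → 2.9115
row 6: Σ corner-gray over 14 cells = 6789  → 2.5534
row 7: Σ corner-gray over 14 cells = 7296  → 2.7441
row 8: Σ corner-gray over 14 cells = 7622  → 2.8667
row 9: Σ corner-gray over 14 cells = 7619  → 2.8656
row 10: Σ corner-gray over 14 cells = 8477  → 3.1883
row 11: Σ corner-gray over 14 cells = 7871  → 2.9603
row 12: Σ corner-gray over 14 cells = 7082  → 2.6636
row 13: Σ corner-gray over 14 cells = 7143  → 2.6865
Σ rows: total corner-gray = 102970  → 38.7278 mm³

38.728


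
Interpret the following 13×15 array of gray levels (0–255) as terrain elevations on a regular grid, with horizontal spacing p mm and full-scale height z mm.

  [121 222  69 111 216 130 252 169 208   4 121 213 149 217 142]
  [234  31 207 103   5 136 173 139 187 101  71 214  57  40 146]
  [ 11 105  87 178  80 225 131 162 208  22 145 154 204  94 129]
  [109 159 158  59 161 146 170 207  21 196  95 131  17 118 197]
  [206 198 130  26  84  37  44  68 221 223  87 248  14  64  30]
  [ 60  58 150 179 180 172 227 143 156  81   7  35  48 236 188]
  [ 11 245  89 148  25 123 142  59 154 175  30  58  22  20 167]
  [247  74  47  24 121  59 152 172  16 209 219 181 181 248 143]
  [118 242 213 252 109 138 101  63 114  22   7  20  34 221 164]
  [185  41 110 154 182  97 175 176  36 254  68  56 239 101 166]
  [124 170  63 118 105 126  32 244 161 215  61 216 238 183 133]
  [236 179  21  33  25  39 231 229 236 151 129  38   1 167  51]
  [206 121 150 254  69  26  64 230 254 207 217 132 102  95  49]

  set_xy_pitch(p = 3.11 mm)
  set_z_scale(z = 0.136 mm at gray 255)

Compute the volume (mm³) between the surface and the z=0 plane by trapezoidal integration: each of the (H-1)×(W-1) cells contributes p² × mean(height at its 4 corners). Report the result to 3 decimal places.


109.875

height_mm = gray/255 × 0.136; cell vol = 3.11² × mean(4 corners)
unit = 3.11² × 0.136 / (4×255) = 0.00128961 mm³ per gray-sum
row 0: Σ corner-gray over 14 cells = 7733  → 9.9726
row 1: Σ corner-gray over 14 cells = 7038  → 9.0763
row 2: Σ corner-gray over 14 cells = 7312  → 9.4297
row 3: Σ corner-gray over 14 cells = 6706  → 8.6481
row 4: Σ corner-gray over 14 cells = 6716  → 8.6610
row 5: Σ corner-gray over 14 cells = 6350  → 8.1890
row 6: Σ corner-gray over 14 cells = 6554  → 8.4521
row 7: Σ corner-gray over 14 cells = 7150  → 9.2207
row 8: Σ corner-gray over 14 cells = 7083  → 9.1343
row 9: Σ corner-gray over 14 cells = 7850  → 10.1235
row 10: Σ corner-gray over 14 cells = 7366  → 9.4993
row 11: Σ corner-gray over 14 cells = 7342  → 9.4683
Σ rows: total corner-gray = 85200  → 109.8751 mm³


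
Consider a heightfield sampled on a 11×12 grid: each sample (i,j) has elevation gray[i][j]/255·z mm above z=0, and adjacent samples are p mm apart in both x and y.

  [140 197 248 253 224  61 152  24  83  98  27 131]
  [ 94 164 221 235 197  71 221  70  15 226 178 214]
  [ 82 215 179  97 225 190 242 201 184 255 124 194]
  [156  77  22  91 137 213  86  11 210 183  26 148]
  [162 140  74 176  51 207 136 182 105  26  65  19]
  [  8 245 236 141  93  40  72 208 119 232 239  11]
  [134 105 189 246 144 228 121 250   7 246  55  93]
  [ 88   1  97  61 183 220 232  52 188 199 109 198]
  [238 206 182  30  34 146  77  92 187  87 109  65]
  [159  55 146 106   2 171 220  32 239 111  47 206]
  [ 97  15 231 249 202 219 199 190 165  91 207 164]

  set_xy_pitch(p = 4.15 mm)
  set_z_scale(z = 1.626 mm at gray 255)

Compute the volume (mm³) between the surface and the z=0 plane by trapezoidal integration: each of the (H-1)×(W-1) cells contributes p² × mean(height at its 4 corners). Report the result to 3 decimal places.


height_mm = gray/255 × 1.626; cell vol = 4.15² × mean(4 corners)
unit = 4.15² × 1.626 / (4×255) = 0.0274547 mm³ per gray-sum
row 0: Σ corner-gray over 11 cells = 6509  → 178.7026
row 1: Σ corner-gray over 11 cells = 7604  → 208.7655
row 2: Σ corner-gray over 11 cells = 6516  → 178.8948
row 3: Σ corner-gray over 11 cells = 4921  → 135.1045
row 4: Σ corner-gray over 11 cells = 5774  → 158.5234
row 5: Σ corner-gray over 11 cells = 6678  → 183.3424
row 6: Σ corner-gray over 11 cells = 6379  → 175.1335
row 7: Σ corner-gray over 11 cells = 5573  → 153.0050
row 8: Σ corner-gray over 11 cells = 5226  → 143.4782
row 9: Σ corner-gray over 11 cells = 6420  → 176.2591
Σ rows: total corner-gray = 61600  → 1691.2090 mm³

1691.209


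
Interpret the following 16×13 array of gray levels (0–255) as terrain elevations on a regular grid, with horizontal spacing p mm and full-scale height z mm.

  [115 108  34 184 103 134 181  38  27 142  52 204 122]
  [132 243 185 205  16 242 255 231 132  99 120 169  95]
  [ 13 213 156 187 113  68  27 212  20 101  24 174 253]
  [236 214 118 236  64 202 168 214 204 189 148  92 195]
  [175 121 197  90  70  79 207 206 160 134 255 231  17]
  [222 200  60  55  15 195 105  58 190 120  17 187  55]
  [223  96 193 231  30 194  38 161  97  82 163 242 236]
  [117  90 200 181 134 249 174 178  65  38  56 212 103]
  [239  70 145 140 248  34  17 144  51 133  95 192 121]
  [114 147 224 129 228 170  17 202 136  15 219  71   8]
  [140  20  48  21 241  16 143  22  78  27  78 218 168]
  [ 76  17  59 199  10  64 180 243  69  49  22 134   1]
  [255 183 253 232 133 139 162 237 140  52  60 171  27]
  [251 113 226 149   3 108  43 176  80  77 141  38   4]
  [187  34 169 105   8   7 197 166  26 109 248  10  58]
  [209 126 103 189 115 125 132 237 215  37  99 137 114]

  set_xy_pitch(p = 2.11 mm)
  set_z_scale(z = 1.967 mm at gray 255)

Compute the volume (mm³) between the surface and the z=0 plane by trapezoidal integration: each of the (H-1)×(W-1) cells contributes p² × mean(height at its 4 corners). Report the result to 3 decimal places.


height_mm = gray/255 × 1.967; cell vol = 2.11² × mean(4 corners)
unit = 2.11² × 1.967 / (4×255) = 0.00858557 mm³ per gray-sum
row 0: Σ corner-gray over 12 cells = 6672  → 57.2829
row 1: Σ corner-gray over 12 cells = 6877  → 59.0430
row 2: Σ corner-gray over 12 cells = 6985  → 59.9702
row 3: Σ corner-gray over 12 cells = 7821  → 67.1477
row 4: Σ corner-gray over 12 cells = 6373  → 54.7158
row 5: Σ corner-gray over 12 cells = 6194  → 53.1790
row 6: Σ corner-gray over 12 cells = 6887  → 59.1288
row 7: Σ corner-gray over 12 cells = 6272  → 53.8487
row 8: Σ corner-gray over 12 cells = 6136  → 52.6811
row 9: Σ corner-gray over 12 cells = 5370  → 46.1045
row 10: Σ corner-gray over 12 cells = 4301  → 36.9265
row 11: Σ corner-gray over 12 cells = 5975  → 51.2988
row 12: Σ corner-gray over 12 cells = 6369  → 54.6815
row 13: Σ corner-gray over 12 cells = 4966  → 42.6359
row 14: Σ corner-gray over 12 cells = 5756  → 49.4185
Σ rows: total corner-gray = 92954  → 798.0630 mm³

798.063


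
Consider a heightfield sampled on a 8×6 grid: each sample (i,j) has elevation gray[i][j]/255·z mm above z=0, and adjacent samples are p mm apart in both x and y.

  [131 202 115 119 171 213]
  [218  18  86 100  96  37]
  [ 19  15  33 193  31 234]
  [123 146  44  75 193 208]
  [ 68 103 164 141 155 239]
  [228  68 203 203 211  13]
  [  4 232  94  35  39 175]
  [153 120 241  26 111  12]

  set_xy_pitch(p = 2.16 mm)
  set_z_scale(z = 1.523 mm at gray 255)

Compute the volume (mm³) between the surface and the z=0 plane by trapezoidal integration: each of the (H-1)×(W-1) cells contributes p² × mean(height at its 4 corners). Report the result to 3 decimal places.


115.384

height_mm = gray/255 × 1.523; cell vol = 2.16² × mean(4 corners)
unit = 2.16² × 1.523 / (4×255) = 0.00696638 mm³ per gray-sum
row 0: Σ corner-gray over 5 cells = 2413  → 16.8099
row 1: Σ corner-gray over 5 cells = 1652  → 11.5085
row 2: Σ corner-gray over 5 cells = 2044  → 14.2393
row 3: Σ corner-gray over 5 cells = 2680  → 18.6699
row 4: Σ corner-gray over 5 cells = 3044  → 21.2057
row 5: Σ corner-gray over 5 cells = 2590  → 18.0429
row 6: Σ corner-gray over 5 cells = 2140  → 14.9081
Σ rows: total corner-gray = 16563  → 115.3842 mm³


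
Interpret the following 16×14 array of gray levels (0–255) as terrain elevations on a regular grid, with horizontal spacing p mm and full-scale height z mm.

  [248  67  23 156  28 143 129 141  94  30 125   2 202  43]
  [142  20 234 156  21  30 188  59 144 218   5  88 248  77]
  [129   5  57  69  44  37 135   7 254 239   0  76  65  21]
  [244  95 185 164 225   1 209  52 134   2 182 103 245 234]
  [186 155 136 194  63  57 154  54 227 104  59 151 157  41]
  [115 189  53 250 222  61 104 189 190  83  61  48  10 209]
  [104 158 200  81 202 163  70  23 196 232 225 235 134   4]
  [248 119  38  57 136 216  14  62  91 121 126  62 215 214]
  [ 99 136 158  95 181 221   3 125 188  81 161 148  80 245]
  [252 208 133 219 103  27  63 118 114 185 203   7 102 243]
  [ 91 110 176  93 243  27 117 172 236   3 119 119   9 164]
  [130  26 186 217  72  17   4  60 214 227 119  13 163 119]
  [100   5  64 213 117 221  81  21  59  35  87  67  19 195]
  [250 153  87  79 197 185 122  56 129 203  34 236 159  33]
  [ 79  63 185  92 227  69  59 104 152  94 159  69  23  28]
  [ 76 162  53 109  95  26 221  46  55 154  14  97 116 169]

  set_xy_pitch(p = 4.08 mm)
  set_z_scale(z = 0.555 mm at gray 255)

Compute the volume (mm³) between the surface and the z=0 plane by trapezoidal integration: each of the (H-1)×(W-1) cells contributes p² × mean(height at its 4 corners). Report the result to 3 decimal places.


height_mm = gray/255 × 0.555; cell vol = 4.08² × mean(4 corners)
unit = 4.08² × 0.555 / (4×255) = 0.0090576 mm³ per gray-sum
row 0: Σ corner-gray over 13 cells = 5612  → 50.8313
row 1: Σ corner-gray over 13 cells = 5167  → 46.8006
row 2: Σ corner-gray over 13 cells = 5798  → 52.5160
row 3: Σ corner-gray over 13 cells = 6921  → 62.6876
row 4: Σ corner-gray over 13 cells = 6493  → 58.8110
row 5: Σ corner-gray over 13 cells = 7190  → 65.1241
row 6: Σ corner-gray over 13 cells = 6922  → 62.6967
row 7: Σ corner-gray over 13 cells = 6474  → 58.6389
row 8: Σ corner-gray over 13 cells = 6957  → 63.0137
row 9: Σ corner-gray over 13 cells = 6562  → 59.4360
row 10: Σ corner-gray over 13 cells = 5988  → 54.2369
row 11: Σ corner-gray over 13 cells = 5158  → 46.7191
row 12: Σ corner-gray over 13 cells = 5836  → 52.8602
row 13: Σ corner-gray over 13 cells = 6262  → 56.7187
row 14: Σ corner-gray over 13 cells = 5240  → 47.4618
Σ rows: total corner-gray = 92580  → 838.5526 mm³

838.553


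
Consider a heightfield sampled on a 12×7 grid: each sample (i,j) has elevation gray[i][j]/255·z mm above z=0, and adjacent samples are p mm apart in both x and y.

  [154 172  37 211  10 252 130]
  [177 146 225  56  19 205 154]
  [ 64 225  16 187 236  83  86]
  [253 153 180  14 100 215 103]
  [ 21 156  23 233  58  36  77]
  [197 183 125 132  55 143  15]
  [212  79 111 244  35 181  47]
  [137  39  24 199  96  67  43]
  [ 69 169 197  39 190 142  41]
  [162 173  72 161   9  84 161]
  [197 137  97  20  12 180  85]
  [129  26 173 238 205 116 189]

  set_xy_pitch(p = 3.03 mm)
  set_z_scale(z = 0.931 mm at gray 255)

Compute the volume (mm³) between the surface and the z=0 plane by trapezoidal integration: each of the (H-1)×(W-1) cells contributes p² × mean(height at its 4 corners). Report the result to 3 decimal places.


267.551

height_mm = gray/255 × 0.931; cell vol = 3.03² × mean(4 corners)
unit = 3.03² × 0.931 / (4×255) = 0.00837982 mm³ per gray-sum
row 0: Σ corner-gray over 6 cells = 3281  → 27.4942
row 1: Σ corner-gray over 6 cells = 3277  → 27.4607
row 2: Σ corner-gray over 6 cells = 3324  → 27.8545
row 3: Σ corner-gray over 6 cells = 2790  → 23.3797
row 4: Σ corner-gray over 6 cells = 2598  → 21.7708
row 5: Σ corner-gray over 6 cells = 3047  → 25.5333
row 6: Σ corner-gray over 6 cells = 2589  → 21.6954
row 7: Σ corner-gray over 6 cells = 2614  → 21.9049
row 8: Σ corner-gray over 6 cells = 2905  → 24.3434
row 9: Σ corner-gray over 6 cells = 2495  → 20.9077
row 10: Σ corner-gray over 6 cells = 3008  → 25.2065
Σ rows: total corner-gray = 31928  → 267.5509 mm³


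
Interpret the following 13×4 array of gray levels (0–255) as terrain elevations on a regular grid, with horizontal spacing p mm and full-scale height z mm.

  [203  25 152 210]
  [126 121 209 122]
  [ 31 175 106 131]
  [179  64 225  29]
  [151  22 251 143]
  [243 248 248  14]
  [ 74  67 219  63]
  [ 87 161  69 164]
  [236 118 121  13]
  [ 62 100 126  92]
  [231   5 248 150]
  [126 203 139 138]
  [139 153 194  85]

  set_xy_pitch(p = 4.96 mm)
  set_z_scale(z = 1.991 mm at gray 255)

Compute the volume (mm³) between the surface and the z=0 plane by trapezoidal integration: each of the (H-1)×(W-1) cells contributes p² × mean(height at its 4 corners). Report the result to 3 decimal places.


954.424

height_mm = gray/255 × 1.991; cell vol = 4.96² × mean(4 corners)
unit = 4.96² × 1.991 / (4×255) = 0.0480214 mm³ per gray-sum
row 0: Σ corner-gray over 3 cells = 1675  → 80.4358
row 1: Σ corner-gray over 3 cells = 1632  → 78.3709
row 2: Σ corner-gray over 3 cells = 1510  → 72.5123
row 3: Σ corner-gray over 3 cells = 1626  → 78.0827
row 4: Σ corner-gray over 3 cells = 2089  → 100.3166
row 5: Σ corner-gray over 3 cells = 1958  → 94.0258
row 6: Σ corner-gray over 3 cells = 1420  → 68.1903
row 7: Σ corner-gray over 3 cells = 1438  → 69.0547
row 8: Σ corner-gray over 3 cells = 1333  → 64.0125
row 9: Σ corner-gray over 3 cells = 1493  → 71.6959
row 10: Σ corner-gray over 3 cells = 1835  → 88.1192
row 11: Σ corner-gray over 3 cells = 1866  → 89.6079
Σ rows: total corner-gray = 19875  → 954.4245 mm³


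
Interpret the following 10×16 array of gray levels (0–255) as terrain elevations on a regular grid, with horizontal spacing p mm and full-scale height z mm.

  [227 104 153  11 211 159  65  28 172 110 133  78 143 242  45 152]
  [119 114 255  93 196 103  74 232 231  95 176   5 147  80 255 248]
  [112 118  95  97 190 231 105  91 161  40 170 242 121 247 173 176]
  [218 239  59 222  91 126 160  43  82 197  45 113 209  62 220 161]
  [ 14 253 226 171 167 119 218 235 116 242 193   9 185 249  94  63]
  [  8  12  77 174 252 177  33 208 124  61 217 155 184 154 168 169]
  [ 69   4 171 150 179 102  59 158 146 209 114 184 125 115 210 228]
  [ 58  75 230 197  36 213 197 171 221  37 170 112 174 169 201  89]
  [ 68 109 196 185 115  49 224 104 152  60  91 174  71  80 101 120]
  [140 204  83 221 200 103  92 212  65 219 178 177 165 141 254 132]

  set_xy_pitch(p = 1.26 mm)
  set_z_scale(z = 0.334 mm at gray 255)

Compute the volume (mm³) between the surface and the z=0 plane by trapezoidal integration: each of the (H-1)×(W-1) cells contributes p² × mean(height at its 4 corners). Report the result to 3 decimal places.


40.393

height_mm = gray/255 × 0.334; cell vol = 1.26² × mean(4 corners)
unit = 1.26² × 0.334 / (4×255) = 0.000519861 mm³ per gray-sum
row 0: Σ corner-gray over 15 cells = 8166  → 4.2452
row 1: Σ corner-gray over 15 cells = 8929  → 4.6418
row 2: Σ corner-gray over 15 cells = 8565  → 4.4526
row 3: Σ corner-gray over 15 cells = 9146  → 4.7547
row 4: Σ corner-gray over 15 cells = 9200  → 4.7827
row 5: Σ corner-gray over 15 cells = 8318  → 4.3242
row 6: Σ corner-gray over 15 cells = 8702  → 4.5238
row 7: Σ corner-gray over 15 cells = 8163  → 4.2436
row 8: Σ corner-gray over 15 cells = 8510  → 4.4240
Σ rows: total corner-gray = 77699  → 40.3927 mm³


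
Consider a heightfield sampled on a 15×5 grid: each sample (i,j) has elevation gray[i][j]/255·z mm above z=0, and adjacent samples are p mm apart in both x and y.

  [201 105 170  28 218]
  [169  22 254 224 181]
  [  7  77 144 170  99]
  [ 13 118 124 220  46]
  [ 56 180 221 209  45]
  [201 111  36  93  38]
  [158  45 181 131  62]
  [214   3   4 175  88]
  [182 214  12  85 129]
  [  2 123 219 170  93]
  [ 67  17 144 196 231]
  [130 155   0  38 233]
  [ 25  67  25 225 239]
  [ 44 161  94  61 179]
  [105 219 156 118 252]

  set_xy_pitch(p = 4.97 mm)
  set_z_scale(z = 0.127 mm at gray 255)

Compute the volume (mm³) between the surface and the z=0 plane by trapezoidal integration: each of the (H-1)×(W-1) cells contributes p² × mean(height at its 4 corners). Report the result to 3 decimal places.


83.721

height_mm = gray/255 × 0.127; cell vol = 4.97² × mean(4 corners)
unit = 4.97² × 0.127 / (4×255) = 0.0030755 mm³ per gray-sum
row 0: Σ corner-gray over 4 cells = 2375  → 7.3043
row 1: Σ corner-gray over 4 cells = 2238  → 6.8830
row 2: Σ corner-gray over 4 cells = 1871  → 5.7543
row 3: Σ corner-gray over 4 cells = 2304  → 7.0860
row 4: Σ corner-gray over 4 cells = 2040  → 6.2740
row 5: Σ corner-gray over 4 cells = 1653  → 5.0838
row 6: Σ corner-gray over 4 cells = 1600  → 4.9208
row 7: Σ corner-gray over 4 cells = 1599  → 4.9177
row 8: Σ corner-gray over 4 cells = 2052  → 6.3109
row 9: Σ corner-gray over 4 cells = 2131  → 6.5539
row 10: Σ corner-gray over 4 cells = 1761  → 5.4160
row 11: Σ corner-gray over 4 cells = 1647  → 5.0654
row 12: Σ corner-gray over 4 cells = 1753  → 5.3914
row 13: Σ corner-gray over 4 cells = 2198  → 6.7600
Σ rows: total corner-gray = 27222  → 83.7214 mm³


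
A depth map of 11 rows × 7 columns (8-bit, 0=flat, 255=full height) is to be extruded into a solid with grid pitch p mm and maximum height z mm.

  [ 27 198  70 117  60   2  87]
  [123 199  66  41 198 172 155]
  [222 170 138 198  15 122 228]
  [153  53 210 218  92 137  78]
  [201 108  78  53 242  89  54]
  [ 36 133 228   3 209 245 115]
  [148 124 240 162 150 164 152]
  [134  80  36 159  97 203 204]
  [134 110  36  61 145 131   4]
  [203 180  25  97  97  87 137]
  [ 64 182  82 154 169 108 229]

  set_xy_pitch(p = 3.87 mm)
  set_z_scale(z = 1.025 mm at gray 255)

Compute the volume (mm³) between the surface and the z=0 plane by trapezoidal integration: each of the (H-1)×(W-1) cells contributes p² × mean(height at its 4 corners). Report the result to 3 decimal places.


464.408

height_mm = gray/255 × 1.025; cell vol = 3.87² × mean(4 corners)
unit = 3.87² × 1.025 / (4×255) = 0.0150503 mm³ per gray-sum
row 0: Σ corner-gray over 6 cells = 2638  → 39.7027
row 1: Σ corner-gray over 6 cells = 3366  → 50.6594
row 2: Σ corner-gray over 6 cells = 3387  → 50.9754
row 3: Σ corner-gray over 6 cells = 3046  → 45.8433
row 4: Σ corner-gray over 6 cells = 3182  → 47.8901
row 5: Σ corner-gray over 6 cells = 3767  → 56.6945
row 6: Σ corner-gray over 6 cells = 3468  → 52.1945
row 7: Σ corner-gray over 6 cells = 2592  → 39.0104
row 8: Σ corner-gray over 6 cells = 2416  → 36.3616
row 9: Σ corner-gray over 6 cells = 2995  → 45.0757
Σ rows: total corner-gray = 30857  → 464.4076 mm³


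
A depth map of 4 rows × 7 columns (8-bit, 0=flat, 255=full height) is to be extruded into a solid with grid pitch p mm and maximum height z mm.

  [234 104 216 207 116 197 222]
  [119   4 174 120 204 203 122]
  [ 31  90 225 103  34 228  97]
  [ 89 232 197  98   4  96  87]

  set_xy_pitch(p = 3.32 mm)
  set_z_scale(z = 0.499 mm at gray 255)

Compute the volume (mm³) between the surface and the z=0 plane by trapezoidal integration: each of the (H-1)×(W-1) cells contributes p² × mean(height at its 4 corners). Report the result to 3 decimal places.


53.082

height_mm = gray/255 × 0.499; cell vol = 3.32² × mean(4 corners)
unit = 3.32² × 0.499 / (4×255) = 0.00539233 mm³ per gray-sum
row 0: Σ corner-gray over 6 cells = 3787  → 20.4208
row 1: Σ corner-gray over 6 cells = 3139  → 16.9265
row 2: Σ corner-gray over 6 cells = 2918  → 15.7348
Σ rows: total corner-gray = 9844  → 53.0821 mm³


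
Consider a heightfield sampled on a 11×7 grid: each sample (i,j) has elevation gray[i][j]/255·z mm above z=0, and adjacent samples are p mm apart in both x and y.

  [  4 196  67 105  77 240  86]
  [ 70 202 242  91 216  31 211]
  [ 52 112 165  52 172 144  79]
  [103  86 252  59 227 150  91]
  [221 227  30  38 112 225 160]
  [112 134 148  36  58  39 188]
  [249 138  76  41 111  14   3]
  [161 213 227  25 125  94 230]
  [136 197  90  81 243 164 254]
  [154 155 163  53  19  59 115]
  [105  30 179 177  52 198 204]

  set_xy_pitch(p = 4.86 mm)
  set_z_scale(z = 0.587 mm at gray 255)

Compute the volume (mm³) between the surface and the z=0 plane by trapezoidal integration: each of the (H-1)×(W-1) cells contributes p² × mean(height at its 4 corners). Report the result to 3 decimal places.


412.720

height_mm = gray/255 × 0.587; cell vol = 4.86² × mean(4 corners)
unit = 4.86² × 0.587 / (4×255) = 0.0135928 mm³ per gray-sum
row 0: Σ corner-gray over 6 cells = 3305  → 44.9244
row 1: Σ corner-gray over 6 cells = 3266  → 44.3942
row 2: Σ corner-gray over 6 cells = 3163  → 42.9942
row 3: Σ corner-gray over 6 cells = 3387  → 46.0390
row 4: Σ corner-gray over 6 cells = 2775  → 37.7202
row 5: Σ corner-gray over 6 cells = 2142  → 29.1159
row 6: Σ corner-gray over 6 cells = 2771  → 37.6658
row 7: Σ corner-gray over 6 cells = 3699  → 50.2799
row 8: Σ corner-gray over 6 cells = 3107  → 42.2330
row 9: Σ corner-gray over 6 cells = 2748  → 37.3531
Σ rows: total corner-gray = 30363  → 412.7197 mm³


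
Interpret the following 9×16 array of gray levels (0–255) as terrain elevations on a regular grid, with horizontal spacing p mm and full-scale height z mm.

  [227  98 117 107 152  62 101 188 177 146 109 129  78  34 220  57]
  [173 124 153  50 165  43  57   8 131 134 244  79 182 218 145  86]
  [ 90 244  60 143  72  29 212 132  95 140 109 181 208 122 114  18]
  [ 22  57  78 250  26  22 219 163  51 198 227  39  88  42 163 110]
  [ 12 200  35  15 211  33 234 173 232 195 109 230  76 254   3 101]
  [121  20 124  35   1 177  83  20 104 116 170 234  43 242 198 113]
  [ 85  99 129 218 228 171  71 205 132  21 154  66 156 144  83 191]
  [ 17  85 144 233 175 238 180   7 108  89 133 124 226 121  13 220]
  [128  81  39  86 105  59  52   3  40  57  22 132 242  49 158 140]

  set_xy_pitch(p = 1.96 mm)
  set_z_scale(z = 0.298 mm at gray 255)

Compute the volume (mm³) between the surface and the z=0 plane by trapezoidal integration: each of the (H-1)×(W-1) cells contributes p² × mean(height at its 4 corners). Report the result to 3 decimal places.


height_mm = gray/255 × 0.298; cell vol = 1.96² × mean(4 corners)
unit = 1.96² × 0.298 / (4×255) = 0.00112235 mm³ per gray-sum
row 0: Σ corner-gray over 15 cells = 7445  → 8.3559
row 1: Σ corner-gray over 15 cells = 7555  → 8.4794
row 2: Σ corner-gray over 15 cells = 7208  → 8.0899
row 3: Σ corner-gray over 15 cells = 7491  → 8.4075
row 4: Σ corner-gray over 15 cells = 7481  → 8.3963
row 5: Σ corner-gray over 15 cells = 7398  → 8.3031
row 6: Σ corner-gray over 15 cells = 8019  → 9.0001
row 7: Σ corner-gray over 15 cells = 6507  → 7.3031
Σ rows: total corner-gray = 59104  → 66.3354 mm³

66.335


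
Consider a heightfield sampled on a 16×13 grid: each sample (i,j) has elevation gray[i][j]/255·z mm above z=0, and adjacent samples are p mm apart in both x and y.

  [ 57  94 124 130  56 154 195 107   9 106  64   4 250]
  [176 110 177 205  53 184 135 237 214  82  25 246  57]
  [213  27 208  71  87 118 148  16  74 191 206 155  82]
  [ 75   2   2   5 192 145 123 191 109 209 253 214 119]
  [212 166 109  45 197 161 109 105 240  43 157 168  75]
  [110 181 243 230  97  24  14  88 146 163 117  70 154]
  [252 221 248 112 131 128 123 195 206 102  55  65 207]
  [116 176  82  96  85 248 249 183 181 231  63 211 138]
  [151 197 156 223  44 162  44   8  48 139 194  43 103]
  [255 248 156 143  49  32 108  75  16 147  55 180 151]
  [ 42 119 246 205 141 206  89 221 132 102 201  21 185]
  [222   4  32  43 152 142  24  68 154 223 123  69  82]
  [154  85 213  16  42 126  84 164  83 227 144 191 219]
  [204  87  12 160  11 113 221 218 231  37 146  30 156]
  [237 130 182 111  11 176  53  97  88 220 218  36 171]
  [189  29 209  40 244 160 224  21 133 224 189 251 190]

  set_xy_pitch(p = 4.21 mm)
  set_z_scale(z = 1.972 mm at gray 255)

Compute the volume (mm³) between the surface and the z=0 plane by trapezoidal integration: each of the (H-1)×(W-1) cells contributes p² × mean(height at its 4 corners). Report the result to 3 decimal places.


height_mm = gray/255 × 1.972; cell vol = 4.21² × mean(4 corners)
unit = 4.21² × 1.972 / (4×255) = 0.0342666 mm³ per gray-sum
row 0: Σ corner-gray over 12 cells = 5962  → 204.2974
row 1: Σ corner-gray over 12 cells = 6466  → 221.5678
row 2: Σ corner-gray over 12 cells = 5981  → 204.9485
row 3: Σ corner-gray over 12 cells = 6371  → 218.3125
row 4: Σ corner-gray over 12 cells = 6297  → 215.7767
row 5: Σ corner-gray over 12 cells = 6641  → 227.5644
row 6: Σ corner-gray over 12 cells = 7495  → 256.8281
row 7: Σ corner-gray over 12 cells = 6634  → 227.3246
row 8: Σ corner-gray over 12 cells = 5594  → 191.6873
row 9: Σ corner-gray over 12 cells = 6417  → 219.8887
row 10: Σ corner-gray over 12 cells = 5965  → 204.4002
row 11: Σ corner-gray over 12 cells = 5495  → 188.2949
row 12: Σ corner-gray over 12 cells = 6015  → 206.1136
row 13: Σ corner-gray over 12 cells = 5944  → 203.6806
row 14: Σ corner-gray over 12 cells = 6879  → 235.7199
Σ rows: total corner-gray = 94156  → 3226.4054 mm³

3226.405


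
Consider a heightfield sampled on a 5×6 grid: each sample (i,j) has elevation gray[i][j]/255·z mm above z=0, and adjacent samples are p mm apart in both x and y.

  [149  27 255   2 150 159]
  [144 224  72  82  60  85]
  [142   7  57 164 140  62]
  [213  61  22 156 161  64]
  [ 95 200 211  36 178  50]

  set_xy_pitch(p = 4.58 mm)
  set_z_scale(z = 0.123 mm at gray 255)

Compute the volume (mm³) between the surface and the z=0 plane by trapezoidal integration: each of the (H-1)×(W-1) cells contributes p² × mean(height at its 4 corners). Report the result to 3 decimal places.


22.298

height_mm = gray/255 × 0.123; cell vol = 4.58² × mean(4 corners)
unit = 4.58² × 0.123 / (4×255) = 0.00252951 mm³ per gray-sum
row 0: Σ corner-gray over 5 cells = 2281  → 5.7698
row 1: Σ corner-gray over 5 cells = 2045  → 5.1728
row 2: Σ corner-gray over 5 cells = 2017  → 5.1020
row 3: Σ corner-gray over 5 cells = 2472  → 6.2529
Σ rows: total corner-gray = 8815  → 22.2976 mm³


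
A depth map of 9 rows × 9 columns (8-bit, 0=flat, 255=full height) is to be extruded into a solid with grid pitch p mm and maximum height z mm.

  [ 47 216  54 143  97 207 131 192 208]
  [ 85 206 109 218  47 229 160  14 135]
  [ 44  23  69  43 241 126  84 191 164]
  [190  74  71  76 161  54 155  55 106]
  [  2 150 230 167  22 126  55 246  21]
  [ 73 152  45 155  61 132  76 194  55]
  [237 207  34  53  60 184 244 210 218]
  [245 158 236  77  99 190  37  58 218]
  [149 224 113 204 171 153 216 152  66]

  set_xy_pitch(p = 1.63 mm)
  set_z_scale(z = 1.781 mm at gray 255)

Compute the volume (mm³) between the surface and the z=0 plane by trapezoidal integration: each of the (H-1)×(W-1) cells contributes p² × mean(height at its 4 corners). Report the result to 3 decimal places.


152.433

height_mm = gray/255 × 1.781; cell vol = 1.63² × mean(4 corners)
unit = 1.63² × 1.781 / (4×255) = 0.00463916 mm³ per gray-sum
row 0: Σ corner-gray over 8 cells = 4521  → 20.9736
row 1: Σ corner-gray over 8 cells = 3948  → 18.3154
row 2: Σ corner-gray over 8 cells = 3350  → 15.5412
row 3: Σ corner-gray over 8 cells = 3603  → 16.7149
row 4: Σ corner-gray over 8 cells = 3773  → 17.5035
row 5: Σ corner-gray over 8 cells = 4197  → 19.4705
row 6: Σ corner-gray over 8 cells = 4612  → 21.3958
row 7: Σ corner-gray over 8 cells = 4854  → 22.5185
Σ rows: total corner-gray = 32858  → 152.4334 mm³


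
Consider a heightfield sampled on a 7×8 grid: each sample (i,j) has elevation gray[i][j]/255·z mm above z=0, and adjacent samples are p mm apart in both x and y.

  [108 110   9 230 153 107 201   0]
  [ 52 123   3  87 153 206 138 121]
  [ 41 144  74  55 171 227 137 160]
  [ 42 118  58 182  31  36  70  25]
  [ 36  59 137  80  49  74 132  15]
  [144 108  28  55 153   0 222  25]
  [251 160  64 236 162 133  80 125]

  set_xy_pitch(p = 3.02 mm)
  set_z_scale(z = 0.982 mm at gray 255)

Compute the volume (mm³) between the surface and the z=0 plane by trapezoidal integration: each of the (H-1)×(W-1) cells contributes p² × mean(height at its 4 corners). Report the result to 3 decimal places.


height_mm = gray/255 × 0.982; cell vol = 3.02² × mean(4 corners)
unit = 3.02² × 0.982 / (4×255) = 0.00878062 mm³ per gray-sum
row 0: Σ corner-gray over 7 cells = 3321  → 29.1604
row 1: Σ corner-gray over 7 cells = 3410  → 29.9419
row 2: Σ corner-gray over 7 cells = 2874  → 25.2355
row 3: Σ corner-gray over 7 cells = 2170  → 19.0539
row 4: Σ corner-gray over 7 cells = 2414  → 21.1964
row 5: Σ corner-gray over 7 cells = 3347  → 29.3887
Σ rows: total corner-gray = 17536  → 153.9770 mm³

153.977
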